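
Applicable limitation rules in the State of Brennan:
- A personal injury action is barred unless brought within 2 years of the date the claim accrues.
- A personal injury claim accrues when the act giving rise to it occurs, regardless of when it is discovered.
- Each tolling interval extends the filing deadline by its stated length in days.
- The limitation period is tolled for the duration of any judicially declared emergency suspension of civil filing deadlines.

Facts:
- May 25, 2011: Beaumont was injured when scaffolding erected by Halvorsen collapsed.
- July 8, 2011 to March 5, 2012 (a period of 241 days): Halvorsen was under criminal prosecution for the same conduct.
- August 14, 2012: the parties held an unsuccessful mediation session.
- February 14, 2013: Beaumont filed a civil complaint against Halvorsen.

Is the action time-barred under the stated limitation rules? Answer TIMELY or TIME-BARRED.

The claim accrued on May 25, 2011, when the wrongful act occurred.
Adding the 2 years base period to May 25, 2011 gives a deadline of May 25, 2013, before any tolling.
The pending criminal prosecution from July 8, 2011 to March 5, 2012 does not toll the period, because no stated rule makes a criminal prosecution a tolling event.
The other events in the timeline have no effect on the limitation period under the stated rules.
The February 14, 2013 filing precedes the May 25, 2013 deadline; the claim is timely.

TIMELY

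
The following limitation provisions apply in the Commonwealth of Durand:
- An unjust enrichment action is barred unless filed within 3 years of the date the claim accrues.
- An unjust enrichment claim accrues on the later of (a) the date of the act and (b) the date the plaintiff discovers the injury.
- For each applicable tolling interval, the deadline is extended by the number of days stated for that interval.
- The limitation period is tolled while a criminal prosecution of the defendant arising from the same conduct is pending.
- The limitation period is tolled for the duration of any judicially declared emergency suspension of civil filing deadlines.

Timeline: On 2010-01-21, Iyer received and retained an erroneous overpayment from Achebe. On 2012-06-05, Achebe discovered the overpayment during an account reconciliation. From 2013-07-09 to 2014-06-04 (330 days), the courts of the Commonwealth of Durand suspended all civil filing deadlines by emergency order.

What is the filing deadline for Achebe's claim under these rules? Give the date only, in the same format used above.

The claim accrued on 2012-06-05 — the later of the 2010-01-21 act and the 2012-06-05 discovery.
Adding the 3 years base period to 2012-06-05 gives a deadline of 2015-06-05, before any tolling.
The emergency suspension of filing deadlines from 2013-07-09 to 2014-06-04 tolled the period for 330 days, extending the deadline to 2016-04-30.

2016-04-30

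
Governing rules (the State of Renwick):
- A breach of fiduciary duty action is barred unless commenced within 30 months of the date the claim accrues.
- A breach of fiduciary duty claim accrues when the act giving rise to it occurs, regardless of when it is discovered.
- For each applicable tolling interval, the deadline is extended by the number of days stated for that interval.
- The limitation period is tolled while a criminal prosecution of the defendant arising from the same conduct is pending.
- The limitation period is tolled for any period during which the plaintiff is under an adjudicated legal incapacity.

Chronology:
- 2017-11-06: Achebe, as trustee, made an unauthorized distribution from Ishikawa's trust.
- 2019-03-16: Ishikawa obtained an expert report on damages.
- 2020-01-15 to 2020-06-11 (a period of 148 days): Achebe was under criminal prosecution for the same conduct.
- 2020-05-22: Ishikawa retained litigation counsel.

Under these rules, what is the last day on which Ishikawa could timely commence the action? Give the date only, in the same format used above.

The limitation period began to run on 2017-11-06.
The untolled deadline — 30 months after 2017-11-06 — is 2020-05-06.
Because the pending criminal prosecution ran from 2020-01-15 to 2020-06-11, the deadline is extended by 148 days to 2020-10-01.
Nothing else in the chronology tolls or restarts the period.

2020-10-01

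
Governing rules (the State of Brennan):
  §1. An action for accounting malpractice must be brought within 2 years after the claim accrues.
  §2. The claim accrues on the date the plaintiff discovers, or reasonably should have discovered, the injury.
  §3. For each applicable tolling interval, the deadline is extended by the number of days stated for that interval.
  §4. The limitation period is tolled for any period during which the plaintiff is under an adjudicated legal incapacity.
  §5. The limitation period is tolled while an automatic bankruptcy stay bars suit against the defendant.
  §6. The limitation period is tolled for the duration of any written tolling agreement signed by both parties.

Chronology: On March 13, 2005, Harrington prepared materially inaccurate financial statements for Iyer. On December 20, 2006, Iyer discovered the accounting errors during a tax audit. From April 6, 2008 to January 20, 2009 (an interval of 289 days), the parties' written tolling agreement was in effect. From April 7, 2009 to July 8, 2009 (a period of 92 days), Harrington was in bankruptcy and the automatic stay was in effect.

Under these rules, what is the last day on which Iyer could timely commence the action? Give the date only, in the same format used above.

January 5, 2010

The claim did not accrue until Iyer discovered the injury on December 20, 2006; the March 13, 2005 act date does not start the clock under the stated rule.
2 years from December 20, 2006 is December 20, 2008.
Because the written tolling agreement ran from April 6, 2008 to January 20, 2009, the deadline is extended by 289 days to October 5, 2009.
The automatic bankruptcy stay from April 7, 2009 to July 8, 2009 tolled the period for 92 days, extending the deadline to January 5, 2010.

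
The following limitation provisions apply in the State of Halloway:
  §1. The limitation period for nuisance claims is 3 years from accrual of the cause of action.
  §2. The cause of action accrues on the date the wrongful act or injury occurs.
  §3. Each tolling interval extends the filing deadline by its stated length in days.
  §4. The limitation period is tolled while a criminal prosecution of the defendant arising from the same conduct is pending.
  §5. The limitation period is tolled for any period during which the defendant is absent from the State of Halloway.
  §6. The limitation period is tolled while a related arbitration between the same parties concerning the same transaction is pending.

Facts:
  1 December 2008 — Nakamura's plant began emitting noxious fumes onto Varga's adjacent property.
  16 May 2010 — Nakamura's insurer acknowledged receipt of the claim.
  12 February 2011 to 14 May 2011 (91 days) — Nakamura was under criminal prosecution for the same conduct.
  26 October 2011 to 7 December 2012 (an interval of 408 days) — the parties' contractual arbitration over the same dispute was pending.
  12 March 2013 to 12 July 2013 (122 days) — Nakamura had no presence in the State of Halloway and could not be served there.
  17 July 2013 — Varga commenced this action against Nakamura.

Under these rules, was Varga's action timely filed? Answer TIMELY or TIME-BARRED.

The cause of action accrued on 1 December 2008, the date of the act.
3 years from 1 December 2008 is 1 December 2011.
The pending criminal prosecution from 12 February 2011 to 14 May 2011 tolled the period for 91 days, extending the deadline to 1 March 2012.
The period was tolled for 408 days by the pending related arbitration (26 October 2011 to 7 December 2012), pushing the deadline to 13 April 2013.
The defendant's absence from the jurisdiction from 12 March 2013 to 12 July 2013 tolled the period for 122 days, extending the deadline to 13 August 2013.
Nothing else in the chronology tolls or restarts the period.
The 17 July 2013 filing precedes the 13 August 2013 deadline; the claim is timely.

TIMELY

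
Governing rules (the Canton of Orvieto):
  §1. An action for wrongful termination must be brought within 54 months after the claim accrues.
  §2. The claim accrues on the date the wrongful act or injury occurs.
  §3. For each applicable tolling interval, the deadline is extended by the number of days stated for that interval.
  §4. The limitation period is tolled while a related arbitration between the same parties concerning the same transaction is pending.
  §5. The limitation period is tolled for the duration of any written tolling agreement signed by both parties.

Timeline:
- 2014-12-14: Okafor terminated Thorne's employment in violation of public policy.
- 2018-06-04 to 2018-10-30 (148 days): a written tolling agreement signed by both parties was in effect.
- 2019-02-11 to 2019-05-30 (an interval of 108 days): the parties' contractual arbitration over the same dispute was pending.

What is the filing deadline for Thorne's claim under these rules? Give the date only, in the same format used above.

The claim accrued on 2014-12-14, the date of the act.
The untolled deadline — 54 months after 2014-12-14 — is 2019-06-14.
The written tolling agreement from 2018-06-04 to 2018-10-30 tolled the period for 148 days, extending the deadline to 2019-11-09.
Because the pending related arbitration ran from 2019-02-11 to 2019-05-30, the deadline is extended by 108 days to 2020-02-25.

2020-02-25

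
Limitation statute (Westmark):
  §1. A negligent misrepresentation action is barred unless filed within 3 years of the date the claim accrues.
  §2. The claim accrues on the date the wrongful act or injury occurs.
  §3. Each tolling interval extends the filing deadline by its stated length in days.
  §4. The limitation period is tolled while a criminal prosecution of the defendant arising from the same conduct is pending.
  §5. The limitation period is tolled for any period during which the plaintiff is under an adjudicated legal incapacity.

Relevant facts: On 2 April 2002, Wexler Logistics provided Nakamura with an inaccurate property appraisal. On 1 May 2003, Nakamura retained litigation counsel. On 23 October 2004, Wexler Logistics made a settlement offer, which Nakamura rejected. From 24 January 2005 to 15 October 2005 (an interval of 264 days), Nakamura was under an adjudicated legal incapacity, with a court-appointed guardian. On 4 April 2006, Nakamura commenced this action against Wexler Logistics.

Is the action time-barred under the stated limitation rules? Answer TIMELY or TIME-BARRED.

TIME-BARRED

The claim accrued on 2 April 2002, the date of the act.
3 years from 2 April 2002 is 2 April 2005.
The plaintiff's legal incapacity from 24 January 2005 to 15 October 2005 tolled the period for 264 days, extending the deadline to 22 December 2005.
The other events in the timeline have no effect on the limitation period under the stated rules.
Nakamura filed on 4 April 2006, after the 22 December 2005 deadline, so the action is time-barred.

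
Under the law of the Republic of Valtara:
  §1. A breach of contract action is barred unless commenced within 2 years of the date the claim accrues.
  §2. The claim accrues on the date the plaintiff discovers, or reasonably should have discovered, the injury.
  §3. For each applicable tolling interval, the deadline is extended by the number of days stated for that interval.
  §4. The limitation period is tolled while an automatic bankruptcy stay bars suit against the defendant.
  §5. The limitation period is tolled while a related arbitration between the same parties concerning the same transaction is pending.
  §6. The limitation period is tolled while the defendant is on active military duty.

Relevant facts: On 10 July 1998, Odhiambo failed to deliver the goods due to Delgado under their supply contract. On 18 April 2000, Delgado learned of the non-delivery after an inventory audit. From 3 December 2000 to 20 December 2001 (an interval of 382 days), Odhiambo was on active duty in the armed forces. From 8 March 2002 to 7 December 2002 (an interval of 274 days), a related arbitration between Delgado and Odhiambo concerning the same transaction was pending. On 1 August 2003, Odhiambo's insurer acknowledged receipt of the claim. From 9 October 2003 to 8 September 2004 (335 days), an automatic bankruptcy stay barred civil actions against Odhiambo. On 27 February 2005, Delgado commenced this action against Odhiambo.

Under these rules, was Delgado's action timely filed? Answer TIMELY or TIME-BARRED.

Under the discovery rule, the claim accrued on 18 April 2000, when Delgado discovered the injury — not on the 10 July 1998 date of the underlying act.
The untolled deadline — 2 years after 18 April 2000 — is 18 April 2002.
The period was tolled for 382 days by the defendant's active military service (3 December 2000 to 20 December 2001), pushing the deadline to 5 May 2003.
The pending related arbitration from 8 March 2002 to 7 December 2002 tolled the period for 274 days, extending the deadline to 3 February 2004.
The automatic bankruptcy stay from 9 October 2003 to 8 September 2004 tolled the period for 335 days, extending the deadline to 3 January 2005.
Nothing else in the chronology tolls or restarts the period.
The 27 February 2005 filing falls after the 3 January 2005 deadline; the claim is time-barred.

TIME-BARRED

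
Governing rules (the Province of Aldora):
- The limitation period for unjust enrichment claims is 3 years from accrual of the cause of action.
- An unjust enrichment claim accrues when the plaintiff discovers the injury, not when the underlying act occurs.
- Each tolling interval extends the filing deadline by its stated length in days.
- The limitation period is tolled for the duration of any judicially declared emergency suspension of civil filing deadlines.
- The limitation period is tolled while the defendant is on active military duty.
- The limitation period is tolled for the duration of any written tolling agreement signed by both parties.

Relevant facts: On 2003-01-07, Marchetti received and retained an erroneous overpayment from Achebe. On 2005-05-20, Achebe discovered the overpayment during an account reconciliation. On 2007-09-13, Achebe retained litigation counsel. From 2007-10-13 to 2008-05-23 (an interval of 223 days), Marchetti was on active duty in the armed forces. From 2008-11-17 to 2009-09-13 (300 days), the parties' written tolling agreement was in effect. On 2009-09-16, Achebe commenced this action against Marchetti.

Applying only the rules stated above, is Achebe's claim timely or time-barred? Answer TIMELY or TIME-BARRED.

TIMELY

The claim did not accrue until Achebe discovered the injury on 2005-05-20; the 2003-01-07 act date does not start the clock under the stated rule.
3 years from 2005-05-20 is 2008-05-20.
Because the defendant's active military service ran from 2007-10-13 to 2008-05-23, the deadline is extended by 223 days to 2008-12-29.
The period was tolled for 300 days by the written tolling agreement (2008-11-17 to 2009-09-13), pushing the deadline to 2009-10-25.
None of the other events listed affects the running of the period under the stated rules.
The 2009-09-16 filing precedes the 2009-10-25 deadline; the claim is timely.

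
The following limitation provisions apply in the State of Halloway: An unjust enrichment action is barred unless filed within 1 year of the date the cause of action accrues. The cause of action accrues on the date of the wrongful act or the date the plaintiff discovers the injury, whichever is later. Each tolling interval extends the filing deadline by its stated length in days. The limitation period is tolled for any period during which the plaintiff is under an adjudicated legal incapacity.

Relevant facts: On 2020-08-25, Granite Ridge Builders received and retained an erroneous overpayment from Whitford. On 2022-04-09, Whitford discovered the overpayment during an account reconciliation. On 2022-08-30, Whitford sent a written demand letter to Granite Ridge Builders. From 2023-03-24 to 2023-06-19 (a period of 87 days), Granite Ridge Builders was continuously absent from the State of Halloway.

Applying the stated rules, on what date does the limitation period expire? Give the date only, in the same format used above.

The claim accrued on 2022-04-09 — the later of the 2020-08-25 act and the 2022-04-09 discovery.
The untolled deadline — 1 year after 2022-04-09 — is 2023-04-09.
The defendant's absence from the jurisdiction from 2023-03-24 to 2023-06-19 does not toll the period, because no stated rule makes the defendant's absence a tolling event.
The other events in the timeline have no effect on the limitation period under the stated rules.

2023-04-09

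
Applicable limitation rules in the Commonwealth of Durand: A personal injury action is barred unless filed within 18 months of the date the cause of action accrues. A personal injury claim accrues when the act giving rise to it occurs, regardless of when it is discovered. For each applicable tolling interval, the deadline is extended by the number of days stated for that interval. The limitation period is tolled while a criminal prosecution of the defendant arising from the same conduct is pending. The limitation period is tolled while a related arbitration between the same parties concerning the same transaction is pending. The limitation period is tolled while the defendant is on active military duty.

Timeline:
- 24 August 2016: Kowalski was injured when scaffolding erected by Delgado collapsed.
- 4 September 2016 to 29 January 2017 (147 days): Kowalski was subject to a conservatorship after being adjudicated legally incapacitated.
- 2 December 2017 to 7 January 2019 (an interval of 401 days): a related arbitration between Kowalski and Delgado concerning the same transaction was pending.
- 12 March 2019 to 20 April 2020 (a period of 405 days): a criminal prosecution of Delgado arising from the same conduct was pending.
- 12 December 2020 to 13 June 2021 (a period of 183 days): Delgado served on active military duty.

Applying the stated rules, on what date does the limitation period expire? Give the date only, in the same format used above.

10 May 2020

The claim accrued on 24 August 2016, when the wrongful act occurred.
Adding the 18 months base period to 24 August 2016 gives a deadline of 24 February 2018, before any tolling.
The period was tolled for 401 days by the pending related arbitration (2 December 2017 to 7 January 2019), pushing the deadline to 1 April 2019.
The pending criminal prosecution from 12 March 2019 to 20 April 2020 tolled the period for 405 days, extending the deadline to 10 May 2020.
By the time the defendant's active military service began on 12 December 2020, the limitation period had already expired on 10 May 2020; that interval cannot revive it.
No stated provision tolls the period for the plaintiff's incapacity, so the interval from 4 September 2016 to 29 January 2017 has no effect on the deadline.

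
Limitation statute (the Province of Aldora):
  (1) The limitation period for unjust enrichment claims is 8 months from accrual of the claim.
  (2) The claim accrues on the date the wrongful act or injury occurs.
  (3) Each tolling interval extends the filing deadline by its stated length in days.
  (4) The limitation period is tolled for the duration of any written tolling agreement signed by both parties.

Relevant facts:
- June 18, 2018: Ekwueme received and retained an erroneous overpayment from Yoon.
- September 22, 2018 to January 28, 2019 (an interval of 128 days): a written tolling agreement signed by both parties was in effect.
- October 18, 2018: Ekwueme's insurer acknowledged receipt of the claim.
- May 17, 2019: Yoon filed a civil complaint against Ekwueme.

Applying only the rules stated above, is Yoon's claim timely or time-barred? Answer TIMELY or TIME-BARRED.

TIMELY

The claim accrued on June 18, 2018, the date of the act.
Adding the 8 months base period to June 18, 2018 gives a deadline of February 18, 2019, before any tolling.
Because the written tolling agreement ran from September 22, 2018 to January 28, 2019, the deadline is extended by 128 days to June 26, 2019.
The other events in the timeline have no effect on the limitation period under the stated rules.
Filing on May 17, 2019 beat the June 26, 2019 deadline — the action is timely.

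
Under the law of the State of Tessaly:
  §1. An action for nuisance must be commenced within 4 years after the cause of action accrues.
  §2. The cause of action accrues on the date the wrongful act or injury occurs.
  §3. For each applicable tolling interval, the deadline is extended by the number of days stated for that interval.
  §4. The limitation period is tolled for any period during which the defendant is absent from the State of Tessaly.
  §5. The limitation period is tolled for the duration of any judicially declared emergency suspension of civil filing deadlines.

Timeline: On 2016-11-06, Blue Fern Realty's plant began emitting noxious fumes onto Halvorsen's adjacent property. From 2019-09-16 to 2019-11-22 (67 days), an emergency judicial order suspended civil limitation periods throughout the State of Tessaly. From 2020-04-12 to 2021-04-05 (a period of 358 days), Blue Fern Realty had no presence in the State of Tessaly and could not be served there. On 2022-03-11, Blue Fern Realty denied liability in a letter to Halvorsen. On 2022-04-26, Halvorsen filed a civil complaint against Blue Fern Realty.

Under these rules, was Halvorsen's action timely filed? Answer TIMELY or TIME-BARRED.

The cause of action accrued on 2016-11-06, the date of the act.
The untolled deadline — 4 years after 2016-11-06 — is 2020-11-06.
Because the emergency suspension of filing deadlines ran from 2019-09-16 to 2019-11-22, the deadline is extended by 67 days to 2021-01-12.
The period was tolled for 358 days by the defendant's absence from the jurisdiction (2020-04-12 to 2021-04-05), pushing the deadline to 2022-01-05.
None of the other events listed affects the running of the period under the stated rules.
Filing on 2022-04-26 missed the 2022-01-05 deadline — the action is time-barred.

TIME-BARRED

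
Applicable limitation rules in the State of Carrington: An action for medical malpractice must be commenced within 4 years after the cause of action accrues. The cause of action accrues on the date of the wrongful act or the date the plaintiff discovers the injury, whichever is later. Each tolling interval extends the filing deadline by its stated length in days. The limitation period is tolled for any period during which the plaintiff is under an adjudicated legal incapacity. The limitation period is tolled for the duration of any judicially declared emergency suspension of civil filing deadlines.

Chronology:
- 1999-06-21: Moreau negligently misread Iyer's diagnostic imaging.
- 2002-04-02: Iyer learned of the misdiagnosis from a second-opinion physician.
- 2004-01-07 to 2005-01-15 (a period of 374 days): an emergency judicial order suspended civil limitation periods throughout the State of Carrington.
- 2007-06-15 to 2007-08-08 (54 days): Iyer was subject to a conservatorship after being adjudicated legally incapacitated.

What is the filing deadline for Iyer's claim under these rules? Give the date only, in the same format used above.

Because discovery on 2002-04-02 post-dates the 1999-06-21 act, accrual under the later-of rule falls on 2002-04-02.
Adding the 4 years base period to 2002-04-02 gives a deadline of 2006-04-02, before any tolling.
The period was tolled for 374 days by the emergency suspension of filing deadlines (2004-01-07 to 2005-01-15), pushing the deadline to 2007-04-11.
The plaintiff's legal incapacity from 2007-06-15 to 2007-08-08 began after the period had already run on 2007-04-11, so it has no tolling effect.

2007-04-11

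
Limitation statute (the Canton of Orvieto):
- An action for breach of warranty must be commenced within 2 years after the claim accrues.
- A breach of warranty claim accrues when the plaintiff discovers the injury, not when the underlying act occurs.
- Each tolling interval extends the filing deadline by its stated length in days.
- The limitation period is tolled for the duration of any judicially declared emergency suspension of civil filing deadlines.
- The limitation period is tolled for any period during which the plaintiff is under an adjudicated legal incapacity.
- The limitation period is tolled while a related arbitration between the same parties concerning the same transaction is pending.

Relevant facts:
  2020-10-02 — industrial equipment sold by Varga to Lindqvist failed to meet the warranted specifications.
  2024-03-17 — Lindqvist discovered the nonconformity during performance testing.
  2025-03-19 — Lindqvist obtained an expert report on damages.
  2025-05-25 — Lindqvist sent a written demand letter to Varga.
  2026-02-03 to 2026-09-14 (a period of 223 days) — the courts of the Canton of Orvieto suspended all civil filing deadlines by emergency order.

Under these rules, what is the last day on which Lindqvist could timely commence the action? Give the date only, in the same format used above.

Accrual is tied to discovery, so the period began on 2024-03-17 rather than on 2020-10-02 when the act occurred.
Adding the 2 years base period to 2024-03-17 gives a deadline of 2026-03-17, before any tolling.
The period was tolled for 223 days by the emergency suspension of filing deadlines (2026-02-03 to 2026-09-14), pushing the deadline to 2026-10-26.
Nothing else in the chronology tolls or restarts the period.

2026-10-26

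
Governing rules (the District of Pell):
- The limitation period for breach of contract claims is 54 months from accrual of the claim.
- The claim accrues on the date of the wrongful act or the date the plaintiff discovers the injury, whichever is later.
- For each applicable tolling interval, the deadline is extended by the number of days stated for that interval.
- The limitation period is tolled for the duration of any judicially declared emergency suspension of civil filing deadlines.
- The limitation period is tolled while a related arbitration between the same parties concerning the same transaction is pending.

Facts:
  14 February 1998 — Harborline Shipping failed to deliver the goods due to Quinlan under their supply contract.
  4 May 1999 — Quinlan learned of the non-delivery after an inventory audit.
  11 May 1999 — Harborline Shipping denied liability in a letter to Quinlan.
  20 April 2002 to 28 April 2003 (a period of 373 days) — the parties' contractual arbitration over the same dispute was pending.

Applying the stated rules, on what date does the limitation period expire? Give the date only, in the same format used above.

The claim accrued on 4 May 1999 — the later of the 14 February 1998 act and the 4 May 1999 discovery.
Adding the 54 months base period to 4 May 1999 gives a deadline of 4 November 2003, before any tolling.
The pending related arbitration from 20 April 2002 to 28 April 2003 tolled the period for 373 days, extending the deadline to 11 November 2004.
The other events in the timeline have no effect on the limitation period under the stated rules.

11 November 2004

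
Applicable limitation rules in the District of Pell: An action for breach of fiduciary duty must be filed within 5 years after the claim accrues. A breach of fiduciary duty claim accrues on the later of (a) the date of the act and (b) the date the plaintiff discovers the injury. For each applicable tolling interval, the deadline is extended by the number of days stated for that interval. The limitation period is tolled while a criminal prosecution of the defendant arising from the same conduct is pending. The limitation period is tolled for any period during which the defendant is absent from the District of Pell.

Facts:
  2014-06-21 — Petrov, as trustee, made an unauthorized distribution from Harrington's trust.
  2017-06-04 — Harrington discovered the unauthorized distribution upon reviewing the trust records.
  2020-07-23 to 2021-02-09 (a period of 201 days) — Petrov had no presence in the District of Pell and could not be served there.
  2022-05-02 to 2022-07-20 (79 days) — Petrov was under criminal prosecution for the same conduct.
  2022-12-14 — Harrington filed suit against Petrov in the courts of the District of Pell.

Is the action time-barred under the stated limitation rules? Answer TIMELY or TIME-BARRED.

TIMELY

The claim accrued on 2017-06-04 — the later of the 2014-06-21 act and the 2017-06-04 discovery.
5 years from 2017-06-04 is 2022-06-04.
The defendant's absence from the jurisdiction from 2020-07-23 to 2021-02-09 tolled the period for 201 days, extending the deadline to 2022-12-22.
The pending criminal prosecution from 2022-05-02 to 2022-07-20 tolled the period for 79 days, extending the deadline to 2023-03-11.
Harrington filed on 2022-12-14, before the 2023-03-11 deadline, so the action is timely.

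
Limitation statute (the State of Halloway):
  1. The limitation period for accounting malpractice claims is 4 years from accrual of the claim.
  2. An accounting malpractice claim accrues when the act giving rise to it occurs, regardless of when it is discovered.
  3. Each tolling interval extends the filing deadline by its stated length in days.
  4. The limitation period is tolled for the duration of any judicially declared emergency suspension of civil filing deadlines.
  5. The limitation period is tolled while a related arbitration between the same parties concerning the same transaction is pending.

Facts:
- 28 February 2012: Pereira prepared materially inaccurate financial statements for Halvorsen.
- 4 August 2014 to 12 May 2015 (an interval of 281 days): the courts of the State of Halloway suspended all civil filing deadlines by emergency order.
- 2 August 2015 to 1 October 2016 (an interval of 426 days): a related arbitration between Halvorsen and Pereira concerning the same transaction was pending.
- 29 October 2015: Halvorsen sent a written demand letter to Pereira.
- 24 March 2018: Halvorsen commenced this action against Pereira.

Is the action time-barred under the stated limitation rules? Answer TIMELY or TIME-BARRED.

TIME-BARRED

The limitation period began to run on 28 February 2012.
Adding the 4 years base period to 28 February 2012 gives a deadline of 28 February 2016, before any tolling.
The emergency suspension of filing deadlines from 4 August 2014 to 12 May 2015 tolled the period for 281 days, extending the deadline to 5 December 2016.
The period was tolled for 426 days by the pending related arbitration (2 August 2015 to 1 October 2016), pushing the deadline to 4 February 2018.
Nothing else in the chronology tolls or restarts the period.
Filing on 24 March 2018 missed the 4 February 2018 deadline — the action is time-barred.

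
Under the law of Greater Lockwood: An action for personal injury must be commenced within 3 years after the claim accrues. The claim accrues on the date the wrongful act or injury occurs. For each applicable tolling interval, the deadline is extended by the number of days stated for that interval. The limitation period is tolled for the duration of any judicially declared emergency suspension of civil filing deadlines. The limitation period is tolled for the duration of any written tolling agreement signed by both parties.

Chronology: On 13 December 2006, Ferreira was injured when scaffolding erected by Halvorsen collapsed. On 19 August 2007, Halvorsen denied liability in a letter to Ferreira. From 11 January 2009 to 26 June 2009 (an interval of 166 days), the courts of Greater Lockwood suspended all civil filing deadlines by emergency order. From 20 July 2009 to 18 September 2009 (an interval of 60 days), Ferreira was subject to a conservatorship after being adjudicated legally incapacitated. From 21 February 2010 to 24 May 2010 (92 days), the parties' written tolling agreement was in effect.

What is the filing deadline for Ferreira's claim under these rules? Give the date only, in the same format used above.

28 August 2010

The claim accrued on 13 December 2006, when the wrongful act occurred.
3 years from 13 December 2006 is 13 December 2009.
Because the emergency suspension of filing deadlines ran from 11 January 2009 to 26 June 2009, the deadline is extended by 166 days to 28 May 2010.
The written tolling agreement from 21 February 2010 to 24 May 2010 tolled the period for 92 days, extending the deadline to 28 August 2010.
Although the plaintiff's incapacity ran from 20 July 2009 to 18 September 2009, the stated rules do not make that a tolling event, so it is disregarded.
None of the other events listed affects the running of the period under the stated rules.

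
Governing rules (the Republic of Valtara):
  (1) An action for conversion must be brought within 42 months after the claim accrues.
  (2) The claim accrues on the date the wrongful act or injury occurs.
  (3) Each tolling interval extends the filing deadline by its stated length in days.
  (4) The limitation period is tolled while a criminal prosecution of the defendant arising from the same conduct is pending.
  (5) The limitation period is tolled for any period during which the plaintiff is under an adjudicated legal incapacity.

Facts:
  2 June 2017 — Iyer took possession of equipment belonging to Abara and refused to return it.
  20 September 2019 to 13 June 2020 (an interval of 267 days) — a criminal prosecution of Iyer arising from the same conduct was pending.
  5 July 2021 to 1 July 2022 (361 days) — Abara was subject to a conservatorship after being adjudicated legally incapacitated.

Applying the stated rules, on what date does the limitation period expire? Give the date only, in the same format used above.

22 August 2022

The limitation period began to run on 2 June 2017.
42 months from 2 June 2017 is 2 December 2020.
Because the pending criminal prosecution ran from 20 September 2019 to 13 June 2020, the deadline is extended by 267 days to 26 August 2021.
The plaintiff's legal incapacity from 5 July 2021 to 1 July 2022 tolled the period for 361 days, extending the deadline to 22 August 2022.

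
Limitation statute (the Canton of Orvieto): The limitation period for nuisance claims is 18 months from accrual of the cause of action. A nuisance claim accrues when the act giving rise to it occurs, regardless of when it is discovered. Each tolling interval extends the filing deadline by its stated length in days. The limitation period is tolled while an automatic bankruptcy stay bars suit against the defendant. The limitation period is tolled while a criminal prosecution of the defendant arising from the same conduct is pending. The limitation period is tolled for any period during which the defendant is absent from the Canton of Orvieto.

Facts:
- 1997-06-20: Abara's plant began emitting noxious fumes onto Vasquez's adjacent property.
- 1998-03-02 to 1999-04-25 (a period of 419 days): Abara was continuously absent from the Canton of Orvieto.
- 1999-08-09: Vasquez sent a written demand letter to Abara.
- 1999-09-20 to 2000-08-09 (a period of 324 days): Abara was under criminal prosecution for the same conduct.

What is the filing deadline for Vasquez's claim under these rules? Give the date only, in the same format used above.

2001-01-01

The cause of action accrued on 1997-06-20, the date of the act.
Adding the 18 months base period to 1997-06-20 gives a deadline of 1998-12-20, before any tolling.
Because the defendant's absence from the jurisdiction ran from 1998-03-02 to 1999-04-25, the deadline is extended by 419 days to 2000-02-12.
The pending criminal prosecution from 1999-09-20 to 2000-08-09 tolled the period for 324 days, extending the deadline to 2001-01-01.
None of the other events listed affects the running of the period under the stated rules.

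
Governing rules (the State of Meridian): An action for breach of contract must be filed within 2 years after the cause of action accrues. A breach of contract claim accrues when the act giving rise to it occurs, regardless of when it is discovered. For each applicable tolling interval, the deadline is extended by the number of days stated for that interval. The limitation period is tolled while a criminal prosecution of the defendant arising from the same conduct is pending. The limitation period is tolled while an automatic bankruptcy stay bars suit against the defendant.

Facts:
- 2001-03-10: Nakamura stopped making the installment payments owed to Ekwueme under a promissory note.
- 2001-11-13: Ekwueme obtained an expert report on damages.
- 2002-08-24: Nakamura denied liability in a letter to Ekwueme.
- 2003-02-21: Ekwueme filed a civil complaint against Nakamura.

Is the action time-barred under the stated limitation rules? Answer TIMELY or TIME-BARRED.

The limitation period began to run on 2001-03-10.
The untolled deadline — 2 years after 2001-03-10 — is 2003-03-10.
The other events in the timeline have no effect on the limitation period under the stated rules.
Filing on 2003-02-21 beat the 2003-03-10 deadline — the action is timely.

TIMELY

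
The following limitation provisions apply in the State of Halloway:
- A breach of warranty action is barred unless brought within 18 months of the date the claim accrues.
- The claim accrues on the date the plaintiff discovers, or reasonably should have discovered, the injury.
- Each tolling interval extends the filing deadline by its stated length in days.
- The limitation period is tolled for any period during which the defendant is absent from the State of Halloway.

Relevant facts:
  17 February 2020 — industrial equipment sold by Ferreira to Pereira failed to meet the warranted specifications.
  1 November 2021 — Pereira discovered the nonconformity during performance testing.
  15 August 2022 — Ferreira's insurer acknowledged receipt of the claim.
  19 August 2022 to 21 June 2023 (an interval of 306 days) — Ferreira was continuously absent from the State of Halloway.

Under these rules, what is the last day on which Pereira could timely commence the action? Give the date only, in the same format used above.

2 March 2024

Accrual is tied to discovery, so the period began on 1 November 2021 rather than on 17 February 2020 when the act occurred.
Adding the 18 months base period to 1 November 2021 gives a deadline of 1 May 2023, before any tolling.
The defendant's absence from the jurisdiction from 19 August 2022 to 21 June 2023 tolled the period for 306 days, extending the deadline to 2 March 2024.
Nothing else in the chronology tolls or restarts the period.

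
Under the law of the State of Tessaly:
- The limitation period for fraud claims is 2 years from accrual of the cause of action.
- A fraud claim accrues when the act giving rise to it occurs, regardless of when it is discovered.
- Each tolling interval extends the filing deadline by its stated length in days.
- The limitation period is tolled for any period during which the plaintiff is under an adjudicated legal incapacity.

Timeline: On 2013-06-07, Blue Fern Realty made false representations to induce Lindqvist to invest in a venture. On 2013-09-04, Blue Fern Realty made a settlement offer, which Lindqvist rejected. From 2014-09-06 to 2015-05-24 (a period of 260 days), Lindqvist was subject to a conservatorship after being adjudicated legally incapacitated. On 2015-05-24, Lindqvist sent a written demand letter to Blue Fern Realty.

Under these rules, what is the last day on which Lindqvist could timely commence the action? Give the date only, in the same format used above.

2016-02-22

The limitation period began to run on 2013-06-07.
Adding the 2 years base period to 2013-06-07 gives a deadline of 2015-06-07, before any tolling.
The period was tolled for 260 days by the plaintiff's legal incapacity (2014-09-06 to 2015-05-24), pushing the deadline to 2016-02-22.
The other events in the timeline have no effect on the limitation period under the stated rules.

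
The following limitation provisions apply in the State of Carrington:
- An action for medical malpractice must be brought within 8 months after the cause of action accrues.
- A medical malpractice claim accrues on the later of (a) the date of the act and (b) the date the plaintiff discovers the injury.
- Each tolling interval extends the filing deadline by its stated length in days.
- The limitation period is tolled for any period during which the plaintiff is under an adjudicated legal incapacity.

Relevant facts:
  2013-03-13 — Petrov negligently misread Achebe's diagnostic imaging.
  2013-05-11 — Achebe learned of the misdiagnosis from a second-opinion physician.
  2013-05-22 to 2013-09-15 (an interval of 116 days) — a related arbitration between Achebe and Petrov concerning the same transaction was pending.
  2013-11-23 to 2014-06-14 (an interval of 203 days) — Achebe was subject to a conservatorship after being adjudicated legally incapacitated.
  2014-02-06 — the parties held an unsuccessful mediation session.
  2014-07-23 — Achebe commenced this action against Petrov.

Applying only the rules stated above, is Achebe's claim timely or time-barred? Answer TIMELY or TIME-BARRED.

TIMELY

The claim accrued on 2013-05-11 — the later of the 2013-03-13 act and the 2013-05-11 discovery.
8 months from 2013-05-11 is 2014-01-11.
The period was tolled for 203 days by the plaintiff's legal incapacity (2013-11-23 to 2014-06-14), pushing the deadline to 2014-08-02.
The pending related arbitration from 2013-05-22 to 2013-09-15 does not toll the period, because no stated rule makes a pending arbitration a tolling event.
The other events in the timeline have no effect on the limitation period under the stated rules.
Achebe filed on 2014-07-23, before the 2014-08-02 deadline, so the action is timely.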